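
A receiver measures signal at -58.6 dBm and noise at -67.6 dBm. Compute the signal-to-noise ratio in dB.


SNR = -58.6 - (-67.6) = 9.0 dB

9.0 dB


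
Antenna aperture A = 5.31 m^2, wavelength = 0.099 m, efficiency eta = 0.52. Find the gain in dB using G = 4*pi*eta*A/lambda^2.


G_linear = 4*pi*0.52*5.31/0.099^2 = 3540.28
G_dB = 10*log10(3540.28) = 35.5 dB

35.5 dB


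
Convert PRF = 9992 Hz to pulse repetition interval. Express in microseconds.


PRI = 1/9992 = 0.0001000801 s = 100.1 us

100.1 us


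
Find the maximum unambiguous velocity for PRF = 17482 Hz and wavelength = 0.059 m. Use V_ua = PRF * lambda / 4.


V_ua = 17482 * 0.059 / 4 = 257.9 m/s

257.9 m/s


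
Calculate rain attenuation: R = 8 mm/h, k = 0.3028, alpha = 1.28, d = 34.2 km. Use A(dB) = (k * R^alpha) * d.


gamma = 0.3028 * 8^1.28 = 4.336217 dB/km
A = 4.336217 * 34.2 = 148.3 dB

148.3 dB


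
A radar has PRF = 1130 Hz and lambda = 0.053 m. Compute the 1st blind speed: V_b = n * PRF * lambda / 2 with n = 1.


V_blind = 1 * 1130 * 0.053 / 2 = 29.9 m/s

29.9 m/s


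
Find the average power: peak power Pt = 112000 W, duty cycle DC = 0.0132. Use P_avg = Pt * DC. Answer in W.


P_avg = 112000 * 0.0132 = 1478.4 W

1478.4 W


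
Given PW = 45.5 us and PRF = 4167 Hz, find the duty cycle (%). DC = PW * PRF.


DC = 45.5e-6 * 4167 * 100 = 18.96%

18.96%


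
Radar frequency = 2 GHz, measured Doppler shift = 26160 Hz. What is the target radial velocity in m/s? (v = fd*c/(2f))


v = 26160 * 3e8 / (2 * 2000000000.0) = 1962.0 m/s

1962.0 m/s


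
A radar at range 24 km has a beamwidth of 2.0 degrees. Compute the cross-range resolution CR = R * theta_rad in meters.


BW_rad = 0.034906585
CR = 24000 * 0.034906585 = 837.8 m

837.8 m


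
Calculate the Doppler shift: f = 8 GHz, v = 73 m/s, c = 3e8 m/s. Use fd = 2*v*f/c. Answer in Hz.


fd = 2 * 73 * 8000000000.0 / 3e8 = 3893.3 Hz

3893.3 Hz


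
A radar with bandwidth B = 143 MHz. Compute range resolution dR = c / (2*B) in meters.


dR = 3e8 / (2 * 143000000.0) = 1.05 m

1.05 m


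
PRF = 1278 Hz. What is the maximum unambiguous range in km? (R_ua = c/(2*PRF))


R_ua = 3e8 / (2 * 1278) = 117370.9 m = 117.4 km

117.4 km


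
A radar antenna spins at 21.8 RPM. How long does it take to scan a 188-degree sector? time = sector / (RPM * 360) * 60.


t = 188 / (21.8 * 360) * 60 = 1.44 s

1.44 s


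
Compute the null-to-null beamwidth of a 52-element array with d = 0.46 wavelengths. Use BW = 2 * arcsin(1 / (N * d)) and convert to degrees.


1/(N*d) = 1/(52*0.46) = 0.041806
BW = 2*arcsin(0.041806) = 4.8 degrees

4.8 degrees


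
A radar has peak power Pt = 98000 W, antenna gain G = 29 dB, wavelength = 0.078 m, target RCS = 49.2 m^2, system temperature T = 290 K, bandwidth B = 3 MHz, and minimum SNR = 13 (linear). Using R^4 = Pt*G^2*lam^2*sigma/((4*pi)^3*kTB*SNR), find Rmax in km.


G_lin = 10^(29/10) = 794.328235
R^4 = 98000 * 794.328235^2 * 0.078^2 * 49.2 / ((4*pi)^3 * 1.38e-23 * 290 * 3000000.0 * 13)
R^4 = 5.97598e19 m^4
R_max = (5.97598e19)^(1/4) = 87923.0 m = 87.9 km

87.9 km


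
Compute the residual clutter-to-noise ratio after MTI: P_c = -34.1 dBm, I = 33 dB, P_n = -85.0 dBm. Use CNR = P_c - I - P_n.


CNR = -34.1 - 33 - (-85.0) = 17.9 dB

17.9 dB


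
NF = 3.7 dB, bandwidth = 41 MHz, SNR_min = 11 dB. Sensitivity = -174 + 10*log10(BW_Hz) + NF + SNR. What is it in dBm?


10*log10(41000000.0) = 76.13
S = -174 + 76.13 + 3.7 + 11 = -83.2 dBm

-83.2 dBm


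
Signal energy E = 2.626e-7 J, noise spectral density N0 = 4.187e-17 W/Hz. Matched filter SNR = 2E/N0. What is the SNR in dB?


SNR_lin = 2 * 2.626e-7 / 4.187e-17 = 1.254e10
SNR_dB = 10*log10(1.254e10) = 101.0 dB

101.0 dB


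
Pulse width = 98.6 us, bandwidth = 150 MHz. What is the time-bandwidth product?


TBP = 98.6 * 150 = 14790.0

14790.0


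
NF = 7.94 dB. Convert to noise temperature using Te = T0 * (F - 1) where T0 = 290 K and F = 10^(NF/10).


NF_lin = 10^(7.94/10) = 6.223003
Te = 290 * (6.223003 - 1) = 1514.7 K

1514.7 K


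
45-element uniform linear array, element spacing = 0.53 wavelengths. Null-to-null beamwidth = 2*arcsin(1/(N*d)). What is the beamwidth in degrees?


1/(N*d) = 1/(45*0.53) = 0.041929
BW = 2*arcsin(0.041929) = 4.8 degrees

4.8 degrees


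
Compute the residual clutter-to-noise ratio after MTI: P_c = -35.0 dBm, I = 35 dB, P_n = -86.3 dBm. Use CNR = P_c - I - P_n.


CNR = -35.0 - 35 - (-86.3) = 16.3 dB

16.3 dB


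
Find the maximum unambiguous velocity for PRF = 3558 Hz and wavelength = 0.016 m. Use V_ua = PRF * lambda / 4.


V_ua = 3558 * 0.016 / 4 = 14.2 m/s

14.2 m/s


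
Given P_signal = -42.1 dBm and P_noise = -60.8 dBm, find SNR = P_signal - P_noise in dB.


SNR = -42.1 - (-60.8) = 18.7 dB

18.7 dB


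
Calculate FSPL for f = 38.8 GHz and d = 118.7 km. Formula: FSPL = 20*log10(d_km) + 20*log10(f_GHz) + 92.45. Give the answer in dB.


20*log10(118.7) = 41.49
20*log10(38.8) = 31.78
FSPL = 165.7 dB

165.7 dB


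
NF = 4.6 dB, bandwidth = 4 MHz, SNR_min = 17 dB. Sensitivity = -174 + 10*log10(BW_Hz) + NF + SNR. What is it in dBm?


10*log10(4000000.0) = 66.02
S = -174 + 66.02 + 4.6 + 17 = -86.4 dBm

-86.4 dBm


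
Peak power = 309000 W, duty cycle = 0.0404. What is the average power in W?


P_avg = 309000 * 0.0404 = 12483.6 W

12483.6 W


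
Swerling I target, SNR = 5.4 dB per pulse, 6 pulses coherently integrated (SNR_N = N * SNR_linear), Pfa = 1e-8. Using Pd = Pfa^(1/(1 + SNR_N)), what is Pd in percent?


SNR_lin = 10^(5.4/10) = 3.46737
SNR_N = 6 * 3.46737 = 20.80422
1/(1 + SNR_N) = 1/21.80422 = 0.0458627
Pd = (1e-8)^0.0458627 = 0.42963
Pd = 43.0%

43.0%


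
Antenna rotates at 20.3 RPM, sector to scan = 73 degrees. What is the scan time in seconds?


t = 73 / (20.3 * 360) * 60 = 0.6 s

0.6 s


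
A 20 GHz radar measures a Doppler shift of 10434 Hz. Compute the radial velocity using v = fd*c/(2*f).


v = 10434 * 3e8 / (2 * 20000000000.0) = 78.3 m/s

78.3 m/s


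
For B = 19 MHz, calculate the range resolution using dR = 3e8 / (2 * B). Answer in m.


dR = 3e8 / (2 * 19000000.0) = 7.89 m

7.89 m


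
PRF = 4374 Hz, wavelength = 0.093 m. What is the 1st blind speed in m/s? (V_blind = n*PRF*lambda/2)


V_blind = 1 * 4374 * 0.093 / 2 = 203.4 m/s

203.4 m/s


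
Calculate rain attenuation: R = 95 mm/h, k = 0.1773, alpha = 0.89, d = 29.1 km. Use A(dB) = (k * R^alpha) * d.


gamma = 0.1773 * 95^0.89 = 10.206639 dB/km
A = 10.206639 * 29.1 = 297.01 dB

297.01 dB


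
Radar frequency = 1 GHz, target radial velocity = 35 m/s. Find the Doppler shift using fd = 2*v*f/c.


fd = 2 * 35 * 1000000000.0 / 3e8 = 233.3 Hz

233.3 Hz


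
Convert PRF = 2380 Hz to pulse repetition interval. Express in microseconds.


PRI = 1/2380 = 0.0004201681 s = 420.2 us

420.2 us


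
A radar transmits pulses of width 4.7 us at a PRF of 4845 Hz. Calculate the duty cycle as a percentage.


DC = 4.7e-6 * 4845 * 100 = 2.28%

2.28%


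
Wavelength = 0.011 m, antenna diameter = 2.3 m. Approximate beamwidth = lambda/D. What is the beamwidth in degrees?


BW_rad = 0.011 / 2.3 = 0.004783
BW_deg = 0.27 degrees

0.27 degrees


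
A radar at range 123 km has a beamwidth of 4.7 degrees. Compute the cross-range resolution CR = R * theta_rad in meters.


BW_rad = 0.082030475
CR = 123000 * 0.082030475 = 10089.7 m

10089.7 m


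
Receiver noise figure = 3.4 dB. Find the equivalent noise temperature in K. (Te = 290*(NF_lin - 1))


NF_lin = 10^(3.4/10) = 2.187762
Te = 290 * (2.187762 - 1) = 344.5 K

344.5 K


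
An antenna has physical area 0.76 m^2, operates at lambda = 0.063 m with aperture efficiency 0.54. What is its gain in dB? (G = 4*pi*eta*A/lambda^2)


G_linear = 4*pi*0.54*0.76/0.063^2 = 1299.38
G_dB = 10*log10(1299.38) = 31.1 dB

31.1 dB


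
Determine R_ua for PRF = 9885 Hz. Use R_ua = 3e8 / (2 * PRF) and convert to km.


R_ua = 3e8 / (2 * 9885) = 15174.5 m = 15.2 km

15.2 km


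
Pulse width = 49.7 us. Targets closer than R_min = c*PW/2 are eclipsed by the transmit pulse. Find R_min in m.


R_min = 3e8 * 49.7e-6 / 2 = 7455.0 m

7455.0 m


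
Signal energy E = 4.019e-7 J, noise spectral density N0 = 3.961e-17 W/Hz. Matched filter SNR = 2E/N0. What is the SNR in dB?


SNR_lin = 2 * 4.019e-7 / 3.961e-17 = 2.029e10
SNR_dB = 10*log10(2.029e10) = 103.1 dB

103.1 dB


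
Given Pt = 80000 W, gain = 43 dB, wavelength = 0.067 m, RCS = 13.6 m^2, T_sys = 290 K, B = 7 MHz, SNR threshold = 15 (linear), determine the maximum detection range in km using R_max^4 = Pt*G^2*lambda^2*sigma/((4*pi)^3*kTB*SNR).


G_lin = 10^(43/10) = 19952.62315
R^4 = 80000 * 19952.62315^2 * 0.067^2 * 13.6 / ((4*pi)^3 * 1.38e-23 * 290 * 7000000.0 * 15)
R^4 = 2.33175e21 m^4
R_max = (2.33175e21)^(1/4) = 219745.8 m = 219.7 km

219.7 km


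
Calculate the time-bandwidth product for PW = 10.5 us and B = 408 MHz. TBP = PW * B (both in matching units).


TBP = 10.5 * 408 = 4284.0

4284.0


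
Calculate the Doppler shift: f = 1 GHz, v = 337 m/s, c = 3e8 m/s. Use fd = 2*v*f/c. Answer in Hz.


fd = 2 * 337 * 1000000000.0 / 3e8 = 2246.7 Hz

2246.7 Hz


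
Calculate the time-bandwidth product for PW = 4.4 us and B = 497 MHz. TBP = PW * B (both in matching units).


TBP = 4.4 * 497 = 2186.8

2186.8


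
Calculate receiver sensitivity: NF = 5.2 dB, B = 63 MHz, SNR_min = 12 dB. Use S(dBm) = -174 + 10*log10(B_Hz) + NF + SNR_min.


10*log10(63000000.0) = 77.99
S = -174 + 77.99 + 5.2 + 12 = -78.8 dBm

-78.8 dBm


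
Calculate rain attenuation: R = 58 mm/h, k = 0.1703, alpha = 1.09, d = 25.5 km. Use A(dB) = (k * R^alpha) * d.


gamma = 0.1703 * 58^1.09 = 14.234793 dB/km
A = 14.234793 * 25.5 = 362.99 dB

362.99 dB


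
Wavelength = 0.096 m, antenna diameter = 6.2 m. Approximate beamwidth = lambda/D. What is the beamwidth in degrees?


BW_rad = 0.096 / 6.2 = 0.015484
BW_deg = 0.89 degrees

0.89 degrees


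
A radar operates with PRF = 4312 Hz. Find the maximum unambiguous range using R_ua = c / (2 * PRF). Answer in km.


R_ua = 3e8 / (2 * 4312) = 34786.6 m = 34.8 km

34.8 km


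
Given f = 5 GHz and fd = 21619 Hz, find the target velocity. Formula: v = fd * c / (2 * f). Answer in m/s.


v = 21619 * 3e8 / (2 * 5000000000.0) = 648.6 m/s

648.6 m/s


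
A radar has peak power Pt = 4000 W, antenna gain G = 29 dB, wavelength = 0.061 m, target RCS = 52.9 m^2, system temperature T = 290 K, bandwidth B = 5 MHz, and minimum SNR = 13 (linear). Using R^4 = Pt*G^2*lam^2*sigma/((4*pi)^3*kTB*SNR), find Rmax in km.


G_lin = 10^(29/10) = 794.328235
R^4 = 4000 * 794.328235^2 * 0.061^2 * 52.9 / ((4*pi)^3 * 1.38e-23 * 290 * 5000000.0 * 13)
R^4 = 9.62399e17 m^4
R_max = (9.62399e17)^(1/4) = 31321.2 m = 31.3 km

31.3 km


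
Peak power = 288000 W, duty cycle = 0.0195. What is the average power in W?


P_avg = 288000 * 0.0195 = 5616.0 W

5616.0 W


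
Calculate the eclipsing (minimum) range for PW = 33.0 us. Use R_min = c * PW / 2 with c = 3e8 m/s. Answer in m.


R_min = 3e8 * 33.0e-6 / 2 = 4950.0 m

4950.0 m


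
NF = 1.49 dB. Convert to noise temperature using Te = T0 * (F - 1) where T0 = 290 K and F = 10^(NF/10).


NF_lin = 10^(1.49/10) = 1.409289
Te = 290 * (1.409289 - 1) = 118.7 K

118.7 K


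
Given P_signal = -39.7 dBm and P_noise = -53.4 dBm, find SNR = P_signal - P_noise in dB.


SNR = -39.7 - (-53.4) = 13.7 dB

13.7 dB


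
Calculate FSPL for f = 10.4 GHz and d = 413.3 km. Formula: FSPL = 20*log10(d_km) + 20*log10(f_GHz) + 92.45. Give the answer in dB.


20*log10(413.3) = 52.33
20*log10(10.4) = 20.34
FSPL = 165.1 dB

165.1 dB


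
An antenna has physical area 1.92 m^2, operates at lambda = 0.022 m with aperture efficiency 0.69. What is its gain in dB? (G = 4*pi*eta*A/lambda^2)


G_linear = 4*pi*0.69*1.92/0.022^2 = 34396.55
G_dB = 10*log10(34396.55) = 45.4 dB

45.4 dB


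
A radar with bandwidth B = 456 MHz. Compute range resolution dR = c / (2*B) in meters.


dR = 3e8 / (2 * 456000000.0) = 0.33 m

0.33 m


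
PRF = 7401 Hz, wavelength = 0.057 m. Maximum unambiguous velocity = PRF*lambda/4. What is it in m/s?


V_ua = 7401 * 0.057 / 4 = 105.5 m/s

105.5 m/s


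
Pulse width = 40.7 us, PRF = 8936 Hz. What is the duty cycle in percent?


DC = 40.7e-6 * 8936 * 100 = 36.37%

36.37%


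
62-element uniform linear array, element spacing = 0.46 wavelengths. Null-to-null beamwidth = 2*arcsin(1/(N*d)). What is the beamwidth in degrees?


1/(N*d) = 1/(62*0.46) = 0.035063
BW = 2*arcsin(0.035063) = 4.0 degrees

4.0 degrees


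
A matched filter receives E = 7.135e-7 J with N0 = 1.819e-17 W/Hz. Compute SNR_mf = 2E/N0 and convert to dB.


SNR_lin = 2 * 7.135e-7 / 1.819e-17 = 7.845e10
SNR_dB = 10*log10(7.845e10) = 108.9 dB

108.9 dB


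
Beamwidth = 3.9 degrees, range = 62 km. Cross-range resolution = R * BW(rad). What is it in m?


BW_rad = 0.068067841
CR = 62000 * 0.068067841 = 4220.2 m

4220.2 m


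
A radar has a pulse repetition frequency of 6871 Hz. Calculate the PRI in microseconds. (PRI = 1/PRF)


PRI = 1/6871 = 0.0001455392 s = 145.5 us

145.5 us


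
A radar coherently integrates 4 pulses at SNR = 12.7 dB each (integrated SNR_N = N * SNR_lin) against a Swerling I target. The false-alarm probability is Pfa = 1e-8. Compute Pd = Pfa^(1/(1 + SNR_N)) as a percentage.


SNR_lin = 10^(12.7/10) = 18.62087
SNR_N = 4 * 18.62087 = 74.48348
1/(1 + SNR_N) = 1/75.48348 = 0.0132479
Pd = (1e-8)^0.0132479 = 0.78346
Pd = 78.3%

78.3%


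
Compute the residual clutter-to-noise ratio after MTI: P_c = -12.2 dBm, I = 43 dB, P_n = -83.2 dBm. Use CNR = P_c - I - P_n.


CNR = -12.2 - 43 - (-83.2) = 28.0 dB

28.0 dB


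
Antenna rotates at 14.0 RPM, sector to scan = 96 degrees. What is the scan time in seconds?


t = 96 / (14.0 * 360) * 60 = 1.14 s

1.14 s


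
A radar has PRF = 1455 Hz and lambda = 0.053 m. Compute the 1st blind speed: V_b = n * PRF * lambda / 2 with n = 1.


V_blind = 1 * 1455 * 0.053 / 2 = 38.6 m/s

38.6 m/s


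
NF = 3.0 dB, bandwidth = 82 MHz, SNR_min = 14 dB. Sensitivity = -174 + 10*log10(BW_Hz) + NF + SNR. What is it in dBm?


10*log10(82000000.0) = 79.14
S = -174 + 79.14 + 3.0 + 14 = -77.9 dBm

-77.9 dBm


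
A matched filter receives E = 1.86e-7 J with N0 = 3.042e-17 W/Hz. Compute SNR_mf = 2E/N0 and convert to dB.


SNR_lin = 2 * 1.86e-7 / 3.042e-17 = 1.223e10
SNR_dB = 10*log10(1.223e10) = 100.9 dB

100.9 dB


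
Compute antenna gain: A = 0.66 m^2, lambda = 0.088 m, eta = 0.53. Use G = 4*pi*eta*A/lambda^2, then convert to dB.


G_linear = 4*pi*0.53*0.66/0.088^2 = 567.63
G_dB = 10*log10(567.63) = 27.5 dB

27.5 dB


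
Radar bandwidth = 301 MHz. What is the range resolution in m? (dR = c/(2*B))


dR = 3e8 / (2 * 301000000.0) = 0.5 m

0.5 m


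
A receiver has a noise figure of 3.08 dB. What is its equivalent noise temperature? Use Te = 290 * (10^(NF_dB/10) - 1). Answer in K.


NF_lin = 10^(3.08/10) = 2.032357
Te = 290 * (2.032357 - 1) = 299.4 K

299.4 K


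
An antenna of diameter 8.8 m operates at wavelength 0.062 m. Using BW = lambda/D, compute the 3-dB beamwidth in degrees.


BW_rad = 0.062 / 8.8 = 0.007045
BW_deg = 0.4 degrees

0.4 degrees


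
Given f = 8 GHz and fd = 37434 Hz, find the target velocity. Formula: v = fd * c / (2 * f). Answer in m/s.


v = 37434 * 3e8 / (2 * 8000000000.0) = 701.9 m/s

701.9 m/s


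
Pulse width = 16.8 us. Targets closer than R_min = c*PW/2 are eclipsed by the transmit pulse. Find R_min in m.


R_min = 3e8 * 16.8e-6 / 2 = 2520.0 m

2520.0 m


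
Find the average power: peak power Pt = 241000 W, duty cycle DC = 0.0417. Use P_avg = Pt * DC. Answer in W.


P_avg = 241000 * 0.0417 = 10049.7 W

10049.7 W


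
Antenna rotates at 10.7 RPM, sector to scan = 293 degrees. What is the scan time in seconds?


t = 293 / (10.7 * 360) * 60 = 4.56 s

4.56 s


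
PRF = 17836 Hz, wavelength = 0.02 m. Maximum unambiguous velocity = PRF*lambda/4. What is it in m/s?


V_ua = 17836 * 0.02 / 4 = 89.2 m/s

89.2 m/s


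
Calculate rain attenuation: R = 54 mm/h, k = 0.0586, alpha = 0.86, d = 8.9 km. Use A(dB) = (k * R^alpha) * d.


gamma = 0.0586 * 54^0.86 = 1.810324 dB/km
A = 1.810324 * 8.9 = 16.11 dB

16.11 dB


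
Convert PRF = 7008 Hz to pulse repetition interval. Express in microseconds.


PRI = 1/7008 = 0.0001426941 s = 142.7 us

142.7 us


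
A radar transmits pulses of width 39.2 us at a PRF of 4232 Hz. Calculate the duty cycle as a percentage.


DC = 39.2e-6 * 4232 * 100 = 16.59%

16.59%


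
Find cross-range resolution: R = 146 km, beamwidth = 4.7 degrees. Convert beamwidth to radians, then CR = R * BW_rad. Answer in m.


BW_rad = 0.082030475
CR = 146000 * 0.082030475 = 11976.4 m

11976.4 m


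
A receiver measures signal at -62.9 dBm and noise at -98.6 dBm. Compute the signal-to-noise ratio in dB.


SNR = -62.9 - (-98.6) = 35.7 dB

35.7 dB


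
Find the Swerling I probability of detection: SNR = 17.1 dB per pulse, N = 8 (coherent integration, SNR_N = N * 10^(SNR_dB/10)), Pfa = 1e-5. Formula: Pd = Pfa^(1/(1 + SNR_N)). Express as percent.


SNR_lin = 10^(17.1/10) = 51.28614
SNR_N = 8 * 51.28614 = 410.28912
1/(1 + SNR_N) = 1/411.28912 = 0.0024314
Pd = (1e-5)^0.0024314 = 0.9724
Pd = 97.2%

97.2%


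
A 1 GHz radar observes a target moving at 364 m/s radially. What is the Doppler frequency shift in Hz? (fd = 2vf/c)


fd = 2 * 364 * 1000000000.0 / 3e8 = 2426.7 Hz

2426.7 Hz


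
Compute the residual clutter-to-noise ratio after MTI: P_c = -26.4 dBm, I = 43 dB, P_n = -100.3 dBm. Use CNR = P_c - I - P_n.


CNR = -26.4 - 43 - (-100.3) = 30.9 dB

30.9 dB


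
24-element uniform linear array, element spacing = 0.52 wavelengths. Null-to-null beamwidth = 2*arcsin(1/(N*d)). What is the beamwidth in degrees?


1/(N*d) = 1/(24*0.52) = 0.080128
BW = 2*arcsin(0.080128) = 9.2 degrees

9.2 degrees


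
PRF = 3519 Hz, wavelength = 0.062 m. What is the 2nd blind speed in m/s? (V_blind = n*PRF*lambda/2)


V_blind = 2 * 3519 * 0.062 / 2 = 218.2 m/s

218.2 m/s


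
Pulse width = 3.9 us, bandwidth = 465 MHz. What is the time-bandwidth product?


TBP = 3.9 * 465 = 1813.5

1813.5


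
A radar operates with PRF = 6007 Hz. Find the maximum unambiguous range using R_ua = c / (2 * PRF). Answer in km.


R_ua = 3e8 / (2 * 6007) = 24970.9 m = 25.0 km

25.0 km


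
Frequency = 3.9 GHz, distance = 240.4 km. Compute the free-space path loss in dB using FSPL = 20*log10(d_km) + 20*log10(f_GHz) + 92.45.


20*log10(240.4) = 47.62
20*log10(3.9) = 11.82
FSPL = 151.9 dB

151.9 dB


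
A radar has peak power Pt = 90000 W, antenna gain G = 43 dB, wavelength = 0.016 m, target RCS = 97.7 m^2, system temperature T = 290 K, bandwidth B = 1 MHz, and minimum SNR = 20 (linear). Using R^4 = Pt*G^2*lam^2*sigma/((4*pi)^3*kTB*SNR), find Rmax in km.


G_lin = 10^(43/10) = 19952.62315
R^4 = 90000 * 19952.62315^2 * 0.016^2 * 97.7 / ((4*pi)^3 * 1.38e-23 * 290 * 1000000.0 * 20)
R^4 = 5.64209e21 m^4
R_max = (5.64209e21)^(1/4) = 274069.1 m = 274.1 km

274.1 km


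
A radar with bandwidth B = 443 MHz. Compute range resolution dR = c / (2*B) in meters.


dR = 3e8 / (2 * 443000000.0) = 0.34 m

0.34 m


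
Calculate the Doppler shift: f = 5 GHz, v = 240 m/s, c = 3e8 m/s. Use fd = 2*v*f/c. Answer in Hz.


fd = 2 * 240 * 5000000000.0 / 3e8 = 8000.0 Hz

8000.0 Hz


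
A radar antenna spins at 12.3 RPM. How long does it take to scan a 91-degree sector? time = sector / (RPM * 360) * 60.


t = 91 / (12.3 * 360) * 60 = 1.23 s

1.23 s


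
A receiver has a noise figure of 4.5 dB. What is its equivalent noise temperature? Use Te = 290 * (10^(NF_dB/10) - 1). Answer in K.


NF_lin = 10^(4.5/10) = 2.818383
Te = 290 * (2.818383 - 1) = 527.3 K

527.3 K


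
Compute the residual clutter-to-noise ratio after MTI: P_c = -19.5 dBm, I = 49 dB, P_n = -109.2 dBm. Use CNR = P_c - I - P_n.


CNR = -19.5 - 49 - (-109.2) = 40.7 dB

40.7 dB


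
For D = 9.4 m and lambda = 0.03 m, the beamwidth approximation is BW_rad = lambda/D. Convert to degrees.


BW_rad = 0.03 / 9.4 = 0.003191
BW_deg = 0.18 degrees

0.18 degrees


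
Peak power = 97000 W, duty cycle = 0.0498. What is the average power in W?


P_avg = 97000 * 0.0498 = 4830.6 W

4830.6 W


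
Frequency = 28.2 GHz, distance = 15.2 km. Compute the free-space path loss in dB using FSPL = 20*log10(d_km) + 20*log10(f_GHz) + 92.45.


20*log10(15.2) = 23.64
20*log10(28.2) = 29.0
FSPL = 145.1 dB

145.1 dB


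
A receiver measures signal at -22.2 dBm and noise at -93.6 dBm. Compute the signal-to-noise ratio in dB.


SNR = -22.2 - (-93.6) = 71.4 dB

71.4 dB


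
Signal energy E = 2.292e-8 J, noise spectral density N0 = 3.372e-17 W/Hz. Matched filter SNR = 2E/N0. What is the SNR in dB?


SNR_lin = 2 * 2.292e-8 / 3.372e-17 = 1.359e9
SNR_dB = 10*log10(1.359e9) = 91.3 dB

91.3 dB


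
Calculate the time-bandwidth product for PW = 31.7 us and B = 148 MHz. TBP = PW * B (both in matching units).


TBP = 31.7 * 148 = 4691.6

4691.6


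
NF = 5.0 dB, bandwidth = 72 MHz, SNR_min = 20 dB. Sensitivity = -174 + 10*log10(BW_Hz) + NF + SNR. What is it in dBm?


10*log10(72000000.0) = 78.57
S = -174 + 78.57 + 5.0 + 20 = -70.4 dBm

-70.4 dBm


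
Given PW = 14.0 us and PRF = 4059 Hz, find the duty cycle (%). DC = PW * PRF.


DC = 14.0e-6 * 4059 * 100 = 5.68%

5.68%


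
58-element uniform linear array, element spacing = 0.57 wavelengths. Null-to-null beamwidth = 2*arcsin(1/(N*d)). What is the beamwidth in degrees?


1/(N*d) = 1/(58*0.57) = 0.030248
BW = 2*arcsin(0.030248) = 3.5 degrees

3.5 degrees


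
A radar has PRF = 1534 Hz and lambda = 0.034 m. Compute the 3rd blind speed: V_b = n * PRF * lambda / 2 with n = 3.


V_blind = 3 * 1534 * 0.034 / 2 = 78.2 m/s

78.2 m/s


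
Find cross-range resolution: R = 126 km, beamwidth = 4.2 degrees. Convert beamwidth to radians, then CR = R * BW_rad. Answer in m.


BW_rad = 0.073303829
CR = 126000 * 0.073303829 = 9236.3 m

9236.3 m


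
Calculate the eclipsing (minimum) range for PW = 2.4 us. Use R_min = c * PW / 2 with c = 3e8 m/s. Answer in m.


R_min = 3e8 * 2.4e-6 / 2 = 360.0 m

360.0 m


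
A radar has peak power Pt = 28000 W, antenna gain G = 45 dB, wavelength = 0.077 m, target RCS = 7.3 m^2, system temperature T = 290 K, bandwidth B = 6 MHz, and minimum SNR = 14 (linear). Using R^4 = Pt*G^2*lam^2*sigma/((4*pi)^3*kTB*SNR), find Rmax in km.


G_lin = 10^(45/10) = 31622.776602
R^4 = 28000 * 31622.776602^2 * 0.077^2 * 7.3 / ((4*pi)^3 * 1.38e-23 * 290 * 6000000.0 * 14)
R^4 = 1.81667e21 m^4
R_max = (1.81667e21)^(1/4) = 206452.0 m = 206.5 km

206.5 km


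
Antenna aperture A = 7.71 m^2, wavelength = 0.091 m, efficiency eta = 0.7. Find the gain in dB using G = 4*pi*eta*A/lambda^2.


G_linear = 4*pi*0.7*7.71/0.091^2 = 8189.92
G_dB = 10*log10(8189.92) = 39.1 dB

39.1 dB


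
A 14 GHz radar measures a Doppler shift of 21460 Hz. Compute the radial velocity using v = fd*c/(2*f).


v = 21460 * 3e8 / (2 * 14000000000.0) = 229.9 m/s

229.9 m/s


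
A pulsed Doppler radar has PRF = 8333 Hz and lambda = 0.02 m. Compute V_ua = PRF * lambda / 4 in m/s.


V_ua = 8333 * 0.02 / 4 = 41.7 m/s

41.7 m/s


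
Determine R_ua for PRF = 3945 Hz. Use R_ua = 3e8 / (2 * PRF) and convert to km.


R_ua = 3e8 / (2 * 3945) = 38022.8 m = 38.0 km

38.0 km


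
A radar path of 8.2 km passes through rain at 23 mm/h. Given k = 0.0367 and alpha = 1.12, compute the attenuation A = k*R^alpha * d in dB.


gamma = 0.0367 * 23^1.12 = 1.229706 dB/km
A = 1.229706 * 8.2 = 10.08 dB

10.08 dB


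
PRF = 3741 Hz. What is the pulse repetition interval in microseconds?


PRI = 1/3741 = 0.0002673082 s = 267.3 us

267.3 us


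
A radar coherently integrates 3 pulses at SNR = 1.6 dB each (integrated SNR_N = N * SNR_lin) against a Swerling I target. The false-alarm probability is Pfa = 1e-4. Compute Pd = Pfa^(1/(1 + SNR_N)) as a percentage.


SNR_lin = 10^(1.6/10) = 1.44544
SNR_N = 3 * 1.44544 = 4.33632
1/(1 + SNR_N) = 1/5.33632 = 0.1873951
Pd = (1e-4)^0.1873951 = 0.178
Pd = 17.8%

17.8%


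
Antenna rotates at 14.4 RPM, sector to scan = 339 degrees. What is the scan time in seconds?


t = 339 / (14.4 * 360) * 60 = 3.92 s

3.92 s


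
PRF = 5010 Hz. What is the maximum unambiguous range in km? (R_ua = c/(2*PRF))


R_ua = 3e8 / (2 * 5010) = 29940.1 m = 29.9 km

29.9 km


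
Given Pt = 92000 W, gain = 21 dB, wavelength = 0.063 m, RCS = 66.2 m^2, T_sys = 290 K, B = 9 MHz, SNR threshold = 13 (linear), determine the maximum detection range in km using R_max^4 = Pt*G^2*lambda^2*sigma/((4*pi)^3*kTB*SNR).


G_lin = 10^(21/10) = 125.892541
R^4 = 92000 * 125.892541^2 * 0.063^2 * 66.2 / ((4*pi)^3 * 1.38e-23 * 290 * 9000000.0 * 13)
R^4 = 4.1232e17 m^4
R_max = (4.1232e17)^(1/4) = 25340.1 m = 25.3 km

25.3 km


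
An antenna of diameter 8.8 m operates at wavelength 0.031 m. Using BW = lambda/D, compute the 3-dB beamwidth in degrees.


BW_rad = 0.031 / 8.8 = 0.003523
BW_deg = 0.2 degrees

0.2 degrees


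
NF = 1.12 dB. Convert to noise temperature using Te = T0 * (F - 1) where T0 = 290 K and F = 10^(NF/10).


NF_lin = 10^(1.12/10) = 1.294196
Te = 290 * (1.294196 - 1) = 85.3 K

85.3 K


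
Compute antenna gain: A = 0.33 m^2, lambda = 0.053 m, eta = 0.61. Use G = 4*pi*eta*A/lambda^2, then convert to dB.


G_linear = 4*pi*0.61*0.33/0.053^2 = 900.54
G_dB = 10*log10(900.54) = 29.5 dB

29.5 dB


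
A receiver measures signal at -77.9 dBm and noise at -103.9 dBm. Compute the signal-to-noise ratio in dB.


SNR = -77.9 - (-103.9) = 26.0 dB

26.0 dB


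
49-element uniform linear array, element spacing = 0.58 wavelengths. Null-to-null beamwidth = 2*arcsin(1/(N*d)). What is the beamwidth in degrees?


1/(N*d) = 1/(49*0.58) = 0.035186
BW = 2*arcsin(0.035186) = 4.0 degrees

4.0 degrees


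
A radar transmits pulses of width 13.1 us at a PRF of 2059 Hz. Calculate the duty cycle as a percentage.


DC = 13.1e-6 * 2059 * 100 = 2.7%

2.7%


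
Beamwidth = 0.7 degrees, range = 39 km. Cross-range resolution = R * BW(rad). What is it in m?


BW_rad = 0.012217305
CR = 39000 * 0.012217305 = 476.5 m

476.5 m


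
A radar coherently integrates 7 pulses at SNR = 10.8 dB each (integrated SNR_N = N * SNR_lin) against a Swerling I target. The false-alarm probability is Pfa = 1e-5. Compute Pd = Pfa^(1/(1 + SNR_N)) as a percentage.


SNR_lin = 10^(10.8/10) = 12.02264
SNR_N = 7 * 12.02264 = 84.15848
1/(1 + SNR_N) = 1/85.15848 = 0.0117428
Pd = (1e-5)^0.0117428 = 0.87355
Pd = 87.4%

87.4%


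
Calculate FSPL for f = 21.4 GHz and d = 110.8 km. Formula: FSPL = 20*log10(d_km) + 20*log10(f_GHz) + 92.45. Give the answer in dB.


20*log10(110.8) = 40.89
20*log10(21.4) = 26.61
FSPL = 159.9 dB

159.9 dB


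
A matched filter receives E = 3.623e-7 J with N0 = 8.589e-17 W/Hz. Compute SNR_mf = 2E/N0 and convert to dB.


SNR_lin = 2 * 3.623e-7 / 8.589e-17 = 8.436e9
SNR_dB = 10*log10(8.436e9) = 99.3 dB

99.3 dB


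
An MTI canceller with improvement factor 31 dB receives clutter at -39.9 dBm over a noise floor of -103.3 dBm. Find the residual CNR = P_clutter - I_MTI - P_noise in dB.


CNR = -39.9 - 31 - (-103.3) = 32.4 dB

32.4 dB


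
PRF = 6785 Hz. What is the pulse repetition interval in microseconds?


PRI = 1/6785 = 0.0001473839 s = 147.4 us

147.4 us


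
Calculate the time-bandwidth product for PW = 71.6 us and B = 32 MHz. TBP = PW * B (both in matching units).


TBP = 71.6 * 32 = 2291.2

2291.2


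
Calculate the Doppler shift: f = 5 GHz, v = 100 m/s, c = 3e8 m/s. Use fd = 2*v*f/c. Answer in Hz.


fd = 2 * 100 * 5000000000.0 / 3e8 = 3333.3 Hz

3333.3 Hz


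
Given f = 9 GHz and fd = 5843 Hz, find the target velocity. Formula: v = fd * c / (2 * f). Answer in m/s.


v = 5843 * 3e8 / (2 * 9000000000.0) = 97.4 m/s

97.4 m/s


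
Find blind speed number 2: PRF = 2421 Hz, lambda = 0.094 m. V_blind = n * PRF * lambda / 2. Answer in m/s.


V_blind = 2 * 2421 * 0.094 / 2 = 227.6 m/s

227.6 m/s


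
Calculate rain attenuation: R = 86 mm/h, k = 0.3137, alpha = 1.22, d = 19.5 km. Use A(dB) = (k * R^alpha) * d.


gamma = 0.3137 * 86^1.22 = 71.8791 dB/km
A = 71.8791 * 19.5 = 1401.64 dB

1401.64 dB


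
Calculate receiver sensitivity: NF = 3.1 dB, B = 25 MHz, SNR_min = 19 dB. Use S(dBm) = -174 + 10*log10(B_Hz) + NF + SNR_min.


10*log10(25000000.0) = 73.98
S = -174 + 73.98 + 3.1 + 19 = -77.9 dBm

-77.9 dBm


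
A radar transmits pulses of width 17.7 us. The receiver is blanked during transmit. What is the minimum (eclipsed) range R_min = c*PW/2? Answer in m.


R_min = 3e8 * 17.7e-6 / 2 = 2655.0 m

2655.0 m


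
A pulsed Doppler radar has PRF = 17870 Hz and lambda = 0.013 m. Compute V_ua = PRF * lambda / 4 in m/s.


V_ua = 17870 * 0.013 / 4 = 58.1 m/s

58.1 m/s


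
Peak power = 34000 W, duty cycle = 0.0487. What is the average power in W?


P_avg = 34000 * 0.0487 = 1655.8 W

1655.8 W


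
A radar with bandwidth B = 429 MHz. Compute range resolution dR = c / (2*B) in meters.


dR = 3e8 / (2 * 429000000.0) = 0.35 m

0.35 m


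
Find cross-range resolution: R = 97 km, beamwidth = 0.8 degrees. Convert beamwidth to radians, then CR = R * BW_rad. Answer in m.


BW_rad = 0.013962634
CR = 97000 * 0.013962634 = 1354.4 m

1354.4 m


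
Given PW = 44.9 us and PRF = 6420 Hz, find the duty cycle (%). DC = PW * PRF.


DC = 44.9e-6 * 6420 * 100 = 28.83%

28.83%


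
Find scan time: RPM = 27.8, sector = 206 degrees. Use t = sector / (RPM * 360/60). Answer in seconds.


t = 206 / (27.8 * 360) * 60 = 1.24 s

1.24 s


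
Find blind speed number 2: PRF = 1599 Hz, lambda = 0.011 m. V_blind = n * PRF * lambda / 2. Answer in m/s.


V_blind = 2 * 1599 * 0.011 / 2 = 17.6 m/s

17.6 m/s


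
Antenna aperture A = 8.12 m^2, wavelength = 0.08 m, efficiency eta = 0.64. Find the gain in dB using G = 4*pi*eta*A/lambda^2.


G_linear = 4*pi*0.64*8.12/0.08^2 = 10203.89
G_dB = 10*log10(10203.89) = 40.1 dB

40.1 dB


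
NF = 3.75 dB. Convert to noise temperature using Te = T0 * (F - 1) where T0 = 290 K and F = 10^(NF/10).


NF_lin = 10^(3.75/10) = 2.371374
Te = 290 * (2.371374 - 1) = 397.7 K

397.7 K


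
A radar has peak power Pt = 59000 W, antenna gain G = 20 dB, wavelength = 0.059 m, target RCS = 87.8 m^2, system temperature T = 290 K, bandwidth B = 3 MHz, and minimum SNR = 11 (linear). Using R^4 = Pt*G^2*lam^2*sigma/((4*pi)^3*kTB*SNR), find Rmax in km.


G_lin = 10^(20/10) = 100.0
R^4 = 59000 * 100.0^2 * 0.059^2 * 87.8 / ((4*pi)^3 * 1.38e-23 * 290 * 3000000.0 * 11)
R^4 = 6.88066e17 m^4
R_max = (6.88066e17)^(1/4) = 28801.0 m = 28.8 km

28.8 km


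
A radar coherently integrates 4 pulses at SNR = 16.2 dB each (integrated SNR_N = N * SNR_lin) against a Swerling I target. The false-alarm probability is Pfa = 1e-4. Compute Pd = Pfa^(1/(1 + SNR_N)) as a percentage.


SNR_lin = 10^(16.2/10) = 41.68694
SNR_N = 4 * 41.68694 = 166.74776
1/(1 + SNR_N) = 1/167.74776 = 0.0059613
Pd = (1e-4)^0.0059613 = 0.94657
Pd = 94.7%

94.7%


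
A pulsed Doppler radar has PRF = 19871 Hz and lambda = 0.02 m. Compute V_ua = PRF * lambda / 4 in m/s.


V_ua = 19871 * 0.02 / 4 = 99.4 m/s

99.4 m/s


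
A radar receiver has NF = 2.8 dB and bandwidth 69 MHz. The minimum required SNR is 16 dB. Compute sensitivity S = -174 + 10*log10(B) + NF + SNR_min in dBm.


10*log10(69000000.0) = 78.39
S = -174 + 78.39 + 2.8 + 16 = -76.8 dBm

-76.8 dBm


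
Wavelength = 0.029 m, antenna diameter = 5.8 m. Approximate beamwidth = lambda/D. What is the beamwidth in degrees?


BW_rad = 0.029 / 5.8 = 0.005
BW_deg = 0.29 degrees

0.29 degrees


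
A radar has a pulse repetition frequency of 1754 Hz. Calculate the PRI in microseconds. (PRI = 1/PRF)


PRI = 1/1754 = 0.0005701254 s = 570.1 us

570.1 us


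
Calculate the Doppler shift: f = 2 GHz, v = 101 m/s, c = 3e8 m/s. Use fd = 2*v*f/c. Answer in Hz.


fd = 2 * 101 * 2000000000.0 / 3e8 = 1346.7 Hz

1346.7 Hz


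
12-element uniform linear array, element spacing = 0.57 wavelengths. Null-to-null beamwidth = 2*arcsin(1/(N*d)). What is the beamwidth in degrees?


1/(N*d) = 1/(12*0.57) = 0.146199
BW = 2*arcsin(0.146199) = 16.8 degrees

16.8 degrees


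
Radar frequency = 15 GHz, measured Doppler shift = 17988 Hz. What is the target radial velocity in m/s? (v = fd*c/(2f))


v = 17988 * 3e8 / (2 * 15000000000.0) = 179.9 m/s

179.9 m/s


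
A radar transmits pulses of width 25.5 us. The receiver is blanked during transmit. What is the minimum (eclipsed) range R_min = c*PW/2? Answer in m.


R_min = 3e8 * 25.5e-6 / 2 = 3825.0 m

3825.0 m


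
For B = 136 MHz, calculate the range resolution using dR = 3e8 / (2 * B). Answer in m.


dR = 3e8 / (2 * 136000000.0) = 1.1 m

1.1 m


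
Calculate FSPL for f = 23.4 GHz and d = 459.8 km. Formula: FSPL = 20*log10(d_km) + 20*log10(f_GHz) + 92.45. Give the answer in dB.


20*log10(459.8) = 53.25
20*log10(23.4) = 27.38
FSPL = 173.1 dB

173.1 dB


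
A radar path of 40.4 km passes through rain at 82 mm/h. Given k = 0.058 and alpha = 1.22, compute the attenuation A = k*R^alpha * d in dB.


gamma = 0.058 * 82^1.22 = 12.539519 dB/km
A = 12.539519 * 40.4 = 506.6 dB

506.6 dB


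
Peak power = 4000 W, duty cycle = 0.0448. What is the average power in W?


P_avg = 4000 * 0.0448 = 179.2 W

179.2 W


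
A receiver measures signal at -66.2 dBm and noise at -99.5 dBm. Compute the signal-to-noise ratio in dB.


SNR = -66.2 - (-99.5) = 33.3 dB

33.3 dB


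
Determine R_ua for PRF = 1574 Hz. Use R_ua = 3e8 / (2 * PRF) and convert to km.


R_ua = 3e8 / (2 * 1574) = 95298.6 m = 95.3 km

95.3 km


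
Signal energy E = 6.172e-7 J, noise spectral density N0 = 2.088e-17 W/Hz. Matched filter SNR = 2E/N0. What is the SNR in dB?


SNR_lin = 2 * 6.172e-7 / 2.088e-17 = 5.912e10
SNR_dB = 10*log10(5.912e10) = 107.7 dB

107.7 dB


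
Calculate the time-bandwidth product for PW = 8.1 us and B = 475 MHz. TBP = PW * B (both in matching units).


TBP = 8.1 * 475 = 3847.5

3847.5


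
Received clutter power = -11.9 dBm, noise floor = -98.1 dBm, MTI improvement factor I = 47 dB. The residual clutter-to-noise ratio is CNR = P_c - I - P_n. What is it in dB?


CNR = -11.9 - 47 - (-98.1) = 39.2 dB

39.2 dB


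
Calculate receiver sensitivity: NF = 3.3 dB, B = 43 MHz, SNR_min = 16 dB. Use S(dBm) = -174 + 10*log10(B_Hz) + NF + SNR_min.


10*log10(43000000.0) = 76.33
S = -174 + 76.33 + 3.3 + 16 = -78.4 dBm

-78.4 dBm


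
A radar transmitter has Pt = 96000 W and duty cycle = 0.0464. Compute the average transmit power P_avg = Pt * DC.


P_avg = 96000 * 0.0464 = 4454.4 W

4454.4 W


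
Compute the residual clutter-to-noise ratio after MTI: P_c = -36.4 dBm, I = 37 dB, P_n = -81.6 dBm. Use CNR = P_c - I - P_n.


CNR = -36.4 - 37 - (-81.6) = 8.2 dB

8.2 dB


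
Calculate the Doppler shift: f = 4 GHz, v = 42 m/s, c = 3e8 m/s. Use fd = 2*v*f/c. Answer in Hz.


fd = 2 * 42 * 4000000000.0 / 3e8 = 1120.0 Hz

1120.0 Hz


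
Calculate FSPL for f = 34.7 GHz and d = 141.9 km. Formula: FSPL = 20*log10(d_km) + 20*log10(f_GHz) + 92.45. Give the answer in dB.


20*log10(141.9) = 43.04
20*log10(34.7) = 30.81
FSPL = 166.3 dB

166.3 dB


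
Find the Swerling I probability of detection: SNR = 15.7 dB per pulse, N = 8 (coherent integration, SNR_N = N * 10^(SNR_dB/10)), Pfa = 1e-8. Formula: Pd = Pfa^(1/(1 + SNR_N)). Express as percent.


SNR_lin = 10^(15.7/10) = 37.15352
SNR_N = 8 * 37.15352 = 297.22816
1/(1 + SNR_N) = 1/298.22816 = 0.0033531
Pd = (1e-8)^0.0033531 = 0.9401
Pd = 94.0%

94.0%


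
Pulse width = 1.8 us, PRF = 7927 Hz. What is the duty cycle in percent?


DC = 1.8e-6 * 7927 * 100 = 1.43%

1.43%


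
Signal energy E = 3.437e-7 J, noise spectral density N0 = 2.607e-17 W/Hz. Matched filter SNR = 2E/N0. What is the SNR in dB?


SNR_lin = 2 * 3.437e-7 / 2.607e-17 = 2.637e10
SNR_dB = 10*log10(2.637e10) = 104.2 dB

104.2 dB


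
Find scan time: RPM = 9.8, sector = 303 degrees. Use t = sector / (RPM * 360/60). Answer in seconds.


t = 303 / (9.8 * 360) * 60 = 5.15 s

5.15 s


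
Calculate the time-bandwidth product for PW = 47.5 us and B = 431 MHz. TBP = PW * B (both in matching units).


TBP = 47.5 * 431 = 20472.5

20472.5


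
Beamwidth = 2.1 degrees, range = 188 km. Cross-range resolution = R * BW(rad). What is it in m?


BW_rad = 0.036651914
CR = 188000 * 0.036651914 = 6890.6 m

6890.6 m


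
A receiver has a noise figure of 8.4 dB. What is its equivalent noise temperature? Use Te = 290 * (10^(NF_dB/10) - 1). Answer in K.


NF_lin = 10^(8.4/10) = 6.91831
Te = 290 * (6.91831 - 1) = 1716.3 K

1716.3 K


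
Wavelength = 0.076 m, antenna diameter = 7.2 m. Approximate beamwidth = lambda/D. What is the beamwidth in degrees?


BW_rad = 0.076 / 7.2 = 0.010556
BW_deg = 0.6 degrees

0.6 degrees


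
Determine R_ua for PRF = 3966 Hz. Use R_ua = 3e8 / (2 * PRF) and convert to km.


R_ua = 3e8 / (2 * 3966) = 37821.5 m = 37.8 km

37.8 km


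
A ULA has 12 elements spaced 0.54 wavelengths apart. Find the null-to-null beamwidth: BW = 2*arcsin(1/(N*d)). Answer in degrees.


1/(N*d) = 1/(12*0.54) = 0.154321
BW = 2*arcsin(0.154321) = 17.8 degrees

17.8 degrees


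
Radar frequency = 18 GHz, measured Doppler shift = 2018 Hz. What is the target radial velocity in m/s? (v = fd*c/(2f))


v = 2018 * 3e8 / (2 * 18000000000.0) = 16.8 m/s

16.8 m/s


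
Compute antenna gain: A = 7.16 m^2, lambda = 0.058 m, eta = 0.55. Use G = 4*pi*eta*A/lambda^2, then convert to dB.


G_linear = 4*pi*0.55*7.16/0.058^2 = 14710.57
G_dB = 10*log10(14710.57) = 41.7 dB

41.7 dB


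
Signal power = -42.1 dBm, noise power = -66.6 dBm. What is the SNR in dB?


SNR = -42.1 - (-66.6) = 24.5 dB

24.5 dB


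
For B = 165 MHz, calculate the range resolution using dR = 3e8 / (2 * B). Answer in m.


dR = 3e8 / (2 * 165000000.0) = 0.91 m

0.91 m


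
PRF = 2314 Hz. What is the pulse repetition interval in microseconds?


PRI = 1/2314 = 0.0004321521 s = 432.2 us

432.2 us


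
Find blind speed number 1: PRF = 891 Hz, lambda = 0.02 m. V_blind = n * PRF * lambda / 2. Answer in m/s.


V_blind = 1 * 891 * 0.02 / 2 = 8.9 m/s

8.9 m/s


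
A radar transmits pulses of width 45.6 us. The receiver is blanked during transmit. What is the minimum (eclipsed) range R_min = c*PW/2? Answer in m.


R_min = 3e8 * 45.6e-6 / 2 = 6840.0 m

6840.0 m


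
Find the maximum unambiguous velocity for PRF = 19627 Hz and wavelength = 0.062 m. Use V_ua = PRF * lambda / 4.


V_ua = 19627 * 0.062 / 4 = 304.2 m/s

304.2 m/s


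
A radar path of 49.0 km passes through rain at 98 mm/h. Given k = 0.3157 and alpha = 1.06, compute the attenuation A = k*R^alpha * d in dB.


gamma = 0.3157 * 98^1.06 = 40.73561 dB/km
A = 40.73561 * 49.0 = 1996.04 dB

1996.04 dB


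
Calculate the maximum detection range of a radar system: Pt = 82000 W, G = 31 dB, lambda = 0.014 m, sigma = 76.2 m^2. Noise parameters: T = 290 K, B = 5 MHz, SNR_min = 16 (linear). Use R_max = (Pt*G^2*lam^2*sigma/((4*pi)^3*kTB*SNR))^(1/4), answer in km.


G_lin = 10^(31/10) = 1258.925412
R^4 = 82000 * 1258.925412^2 * 0.014^2 * 76.2 / ((4*pi)^3 * 1.38e-23 * 290 * 5000000.0 * 16)
R^4 = 3.05512e18 m^4
R_max = (3.05512e18)^(1/4) = 41807.8 m = 41.8 km

41.8 km


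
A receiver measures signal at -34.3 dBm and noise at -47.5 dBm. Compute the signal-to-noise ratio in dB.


SNR = -34.3 - (-47.5) = 13.2 dB

13.2 dB


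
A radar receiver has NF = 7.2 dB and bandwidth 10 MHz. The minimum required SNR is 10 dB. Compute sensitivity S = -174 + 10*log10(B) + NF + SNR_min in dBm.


10*log10(10000000.0) = 70.0
S = -174 + 70.0 + 7.2 + 10 = -86.8 dBm

-86.8 dBm
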